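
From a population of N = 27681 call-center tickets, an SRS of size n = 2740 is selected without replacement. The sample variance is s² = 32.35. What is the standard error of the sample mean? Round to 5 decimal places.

Under SRS without replacement, Var(ȳ) = (1 − f)·s²/n with f = n/N = 2740/27681 = 0.09898486.
Var(ȳ) = (1 − 0.09898486)·32.35/2740 = 0.90101514·0.011806569 = 0.010637898.
SE(ȳ) = √(0.010637898) = 0.10314.

0.10314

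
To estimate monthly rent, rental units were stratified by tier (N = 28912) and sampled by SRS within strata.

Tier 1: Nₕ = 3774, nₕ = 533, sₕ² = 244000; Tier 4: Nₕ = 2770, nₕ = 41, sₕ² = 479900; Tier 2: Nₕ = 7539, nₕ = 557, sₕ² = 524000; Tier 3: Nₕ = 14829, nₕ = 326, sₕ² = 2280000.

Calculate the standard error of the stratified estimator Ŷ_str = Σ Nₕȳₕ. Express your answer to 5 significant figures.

1.2836 × 10^6

Var(Ŷ_str) = Σₕ Nₕ²(1 − fₕ)sₕ²/nₕ.
Tier 1: 3774²·(1 − 533/3774)·244000/533 = 5.5994264 × 10^9.
Tier 4: 2770²·(1 − 41/2770)·479900/41 = 8.8481036 × 10^10.
Tier 2: 7539²·(1 − 557/7539)·524000/557 = 4.9518751 × 10^10.
Tier 3: 14829²·(1 − 326/14829)·2280000/326 = 1.5041355 × 10^12.
Sum = 1.6477347 × 10^12.
SE = √(1.6477347 × 10^12) = 1.2836 × 10^6.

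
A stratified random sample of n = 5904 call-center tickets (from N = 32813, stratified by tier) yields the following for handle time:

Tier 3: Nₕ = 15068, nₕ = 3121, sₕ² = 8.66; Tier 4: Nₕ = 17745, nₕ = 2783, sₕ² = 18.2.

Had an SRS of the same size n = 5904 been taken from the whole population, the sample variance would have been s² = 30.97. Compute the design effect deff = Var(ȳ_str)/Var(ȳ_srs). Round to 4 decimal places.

Var(ȳ_str) = Σ Wₕ²(1−fₕ)sₕ²/nₕ with Wₕ = Nₕ/32813:
  Tier 3: (15068/32813)²·(1−3121/15068)·8.66/3121 = 4.6392387 × 10^-4
  Tier 4: (17745/32813)²·(1−2783/17745)·18.2/2783 = 0.0016126197
  → Var(ȳ_str) = 0.0020765436.
Var(ȳ_srs) = (1 − 5904/32813)·30.97/5904 = 0.004301763.
deff = 0.0020765436 / 0.004301763 = 0.4827.

0.4827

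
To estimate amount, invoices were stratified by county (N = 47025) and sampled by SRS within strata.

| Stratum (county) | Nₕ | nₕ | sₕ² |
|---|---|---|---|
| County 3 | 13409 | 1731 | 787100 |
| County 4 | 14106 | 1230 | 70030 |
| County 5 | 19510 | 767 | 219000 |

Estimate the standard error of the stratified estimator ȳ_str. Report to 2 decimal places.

Var(ȳ_str) = Σₕ Wₕ²(1 − fₕ)sₕ²/nₕ with Wₕ = Nₕ/N, N = 47025.
County 3: Wₕ = 0.28514620; term = 0.28514620²·(1 − 0.12909240)·787100/1731 = 32.19883.
County 4: Wₕ = 0.29996810; term = 0.29996810²·(1 − 0.08719694)·70030/1230 = 4.6763419.
County 5: Wₕ = 0.41488570; term = 0.41488570²·(1 − 0.03931317)·219000/767 = 47.215818.
Sum = 84.09099.
SE = √(84.09099) = 9.17.

9.17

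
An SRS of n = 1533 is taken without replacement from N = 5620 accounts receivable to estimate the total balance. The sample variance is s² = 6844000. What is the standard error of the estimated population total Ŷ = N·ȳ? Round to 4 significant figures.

Var(Ŷ) = N²·Var(ȳ) = N²·(1 − n/N)·s²/n.
f = 1533/5620 = 0.27277580; Var(ȳ) = 0.72722420·6844000/1533 = 3246.6552.
Var(Ŷ) = 5620² · 3246.6552 = 1.0254366 × 10^11.
SE(Ŷ) = √(1.0254366 × 10^11) = 320200.

320200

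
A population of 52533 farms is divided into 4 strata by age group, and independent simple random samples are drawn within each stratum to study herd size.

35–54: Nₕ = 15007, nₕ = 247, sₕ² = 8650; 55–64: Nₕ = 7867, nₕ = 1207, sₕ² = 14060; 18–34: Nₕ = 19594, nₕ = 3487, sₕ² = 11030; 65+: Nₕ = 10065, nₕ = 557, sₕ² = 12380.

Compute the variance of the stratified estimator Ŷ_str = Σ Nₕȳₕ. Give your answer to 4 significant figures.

Var(Ŷ_str) = Σₕ Nₕ²(1 − fₕ)sₕ²/nₕ.
35–54: 15007²·(1 − 247/15007)·8650/247 = 7.7571001 × 10^9.
55–64: 7867²·(1 − 1207/7867)·14060/1207 = 6.1032538 × 10^8.
18–34: 19594²·(1 − 3487/19594)·11030/3487 = 9.9830059 × 10^8.
65+: 10065²·(1 − 557/10065)·12380/557 = 2.1270045 × 10^9.
Sum = 1.1492731 × 10^10.

1.149 × 10^10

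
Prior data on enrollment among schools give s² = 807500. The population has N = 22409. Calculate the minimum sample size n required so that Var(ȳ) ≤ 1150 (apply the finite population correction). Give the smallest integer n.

Without fpc, n₀ = s²/D = 807500/1150 = 702.1739.
With fpc, (1 − n/N)·s²/n ≤ D requires n ≥ n₀/(1 + n₀/N) = 702.1739/(1 + 702.1739/22409) = 680.8401.
Rounding up, n = 681.

681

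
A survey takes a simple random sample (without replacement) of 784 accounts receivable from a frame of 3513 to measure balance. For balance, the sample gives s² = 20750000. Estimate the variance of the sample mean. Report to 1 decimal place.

Under SRS without replacement, Var(ȳ) = (1 − f)·s²/n with f = n/N = 784/3513 = 0.22317108.
Var(ȳ) = (1 − 0.22317108)·20750000/784 = 0.77682892·26466.837 = 20560.204.

20560.2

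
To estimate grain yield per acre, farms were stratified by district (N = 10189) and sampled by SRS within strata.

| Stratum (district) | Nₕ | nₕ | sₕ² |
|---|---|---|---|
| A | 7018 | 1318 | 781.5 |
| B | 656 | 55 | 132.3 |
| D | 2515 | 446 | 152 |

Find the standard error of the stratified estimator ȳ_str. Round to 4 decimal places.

Var(ȳ_str) = Σₕ Wₕ²(1 − fₕ)sₕ²/nₕ with Wₕ = Nₕ/N, N = 10189.
A: Wₕ = 0.68878202; term = 0.68878202²·(1 − 0.18780279)·781.5/1318 = 0.22847499.
B: Wₕ = 0.06438316; term = 0.06438316²·(1 − 0.08384146)·132.3/55 = 0.0091350797.
D: Wₕ = 0.24683482; term = 0.24683482²·(1 − 0.17733598)·152/446 = 0.017082211.
Sum = 0.25469228.
SE = √(0.25469228) = 0.5047.

0.5047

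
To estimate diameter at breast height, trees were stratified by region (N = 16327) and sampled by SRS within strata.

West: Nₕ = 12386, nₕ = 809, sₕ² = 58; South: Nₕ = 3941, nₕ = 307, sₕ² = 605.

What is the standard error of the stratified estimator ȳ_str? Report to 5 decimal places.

Var(ȳ_str) = Σₕ Wₕ²(1 − fₕ)sₕ²/nₕ with Wₕ = Nₕ/N, N = 16327.
West: Wₕ = 0.75862069; term = 0.75862069²·(1 − 0.06531568)·58/809 = 0.038565041.
South: Wₕ = 0.24137931; term = 0.24137931²·(1 − 0.07789901)·605/307 = 0.10587552.
Sum = 0.14444056.
SE = √(0.14444056) = 0.38005.

0.38005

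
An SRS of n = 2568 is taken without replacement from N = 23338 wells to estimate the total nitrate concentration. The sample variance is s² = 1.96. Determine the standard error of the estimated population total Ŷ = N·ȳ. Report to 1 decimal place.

608.2

Var(Ŷ) = N²·Var(ȳ) = N²·(1 − n/N)·s²/n.
f = 2568/23338 = 0.11003514; Var(ȳ) = 0.88996486·1.96/2568 = 6.7925667 × 10^-4.
Var(Ŷ) = 23338² · (6.7925667 × 10^-4) = 369965.46.
SE(Ŷ) = √(369965.46) = 608.2.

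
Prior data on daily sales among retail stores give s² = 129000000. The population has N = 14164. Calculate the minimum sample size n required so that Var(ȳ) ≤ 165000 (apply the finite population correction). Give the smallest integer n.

Without fpc, n₀ = s²/D = 129000000/165000 = 781.8182.
With fpc, (1 − n/N)·s²/n ≤ D requires n ≥ n₀/(1 + n₀/N) = 781.8182/(1 + 781.8182/14164) = 740.9212.
Rounding up, n = 741.

741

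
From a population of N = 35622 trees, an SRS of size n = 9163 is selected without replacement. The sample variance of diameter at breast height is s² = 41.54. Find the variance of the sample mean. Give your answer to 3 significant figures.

Under SRS without replacement, Var(ȳ) = (1 − f)·s²/n with f = n/N = 9163/35622 = 0.25722868.
Var(ȳ) = (1 − 0.25722868)·41.54/9163 = 0.74277132·0.0045334497 = 0.0033673165.

0.00337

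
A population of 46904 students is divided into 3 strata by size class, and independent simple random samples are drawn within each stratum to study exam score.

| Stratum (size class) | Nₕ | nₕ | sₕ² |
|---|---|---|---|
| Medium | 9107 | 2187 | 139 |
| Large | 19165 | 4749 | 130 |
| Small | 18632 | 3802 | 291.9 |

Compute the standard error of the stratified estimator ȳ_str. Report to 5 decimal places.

Var(ȳ_str) = Σₕ Wₕ²(1 − fₕ)sₕ²/nₕ with Wₕ = Nₕ/N, N = 46904.
Medium: Wₕ = 0.19416254; term = 0.19416254²·(1 − 0.24014494)·139/2187 = 0.0018206551.
Large: Wₕ = 0.40860055; term = 0.40860055²·(1 − 0.24779546)·130/4749 = 0.0034377558.
Small: Wₕ = 0.39723691; term = 0.39723691²·(1 − 0.20405754)·291.9/3802 = 0.0096427931.
Sum = 0.014901204.
SE = √(0.014901204) = 0.12207.

0.12207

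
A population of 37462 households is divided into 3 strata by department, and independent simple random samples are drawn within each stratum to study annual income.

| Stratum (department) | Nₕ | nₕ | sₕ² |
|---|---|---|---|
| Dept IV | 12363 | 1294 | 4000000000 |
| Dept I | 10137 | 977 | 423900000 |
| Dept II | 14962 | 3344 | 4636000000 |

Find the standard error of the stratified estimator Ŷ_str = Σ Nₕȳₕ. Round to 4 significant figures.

2.654 × 10^7

Var(Ŷ_str) = Σₕ Nₕ²(1 − fₕ)sₕ²/nₕ.
Dept IV: 12363²·(1 − 1294/12363)·4000000000/1294 = 4.2301715 × 10^14.
Dept I: 10137²·(1 − 977/10137)·423900000/977 = 4.028782 × 10^13.
Dept II: 14962²·(1 − 3344/14962)·4636000000/3344 = 2.4098953 × 10^14.
Sum = 7.042945 × 10^14.
SE = √(7.042945 × 10^14) = 2.654 × 10^7.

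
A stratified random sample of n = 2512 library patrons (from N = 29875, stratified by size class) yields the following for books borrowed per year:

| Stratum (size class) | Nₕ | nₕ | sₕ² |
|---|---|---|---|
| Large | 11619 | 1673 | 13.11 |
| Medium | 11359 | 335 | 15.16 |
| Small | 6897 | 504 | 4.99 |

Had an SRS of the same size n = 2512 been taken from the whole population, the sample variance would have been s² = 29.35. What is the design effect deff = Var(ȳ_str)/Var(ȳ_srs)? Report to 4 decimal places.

Var(ȳ_str) = Σ Wₕ²(1−fₕ)sₕ²/nₕ with Wₕ = Nₕ/29875:
  Large: (11619/29875)²·(1−1673/11619)·13.11/1673 = 0.001014631
  Medium: (11359/29875)²·(1−335/11359)·15.16/335 = 0.0063491834
  Small: (6897/29875)²·(1−504/6897)·4.99/504 = 4.8912416 × 10^-4
  → Var(ȳ_str) = 0.0078529386.
Var(ȳ_srs) = (1 − 2512/29875)·29.35/2512 = 0.01070149.
deff = 0.0078529386 / 0.01070149 = 0.7338.

0.7338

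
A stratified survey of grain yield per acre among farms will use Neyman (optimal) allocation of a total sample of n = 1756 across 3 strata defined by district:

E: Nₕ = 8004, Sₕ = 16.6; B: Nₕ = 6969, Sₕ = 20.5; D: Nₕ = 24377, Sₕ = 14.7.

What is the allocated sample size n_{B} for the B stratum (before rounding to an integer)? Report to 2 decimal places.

Neyman allocation: nₕ = n·NₕSₕ / Σⱼ NⱼSⱼ.
Σ NⱼSⱼ = 8004·16.6 + 6969·20.5 + 24377·14.7 = 634072.8.
n_{B} = 1756·6969·20.5 / 634072.8 = 395.65.

395.65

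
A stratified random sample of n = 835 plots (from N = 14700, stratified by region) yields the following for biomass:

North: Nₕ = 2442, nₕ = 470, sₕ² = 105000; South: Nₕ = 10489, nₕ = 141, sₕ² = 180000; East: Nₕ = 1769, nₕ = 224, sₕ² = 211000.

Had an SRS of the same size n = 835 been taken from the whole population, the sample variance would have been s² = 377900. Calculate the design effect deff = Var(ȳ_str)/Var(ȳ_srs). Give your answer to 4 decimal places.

1.5417

Var(ȳ_str) = Σ Wₕ²(1−fₕ)sₕ²/nₕ with Wₕ = Nₕ/14700:
  North: (2442/14700)²·(1−470/2442)·105000/470 = 4.9786242
  South: (10489/14700)²·(1−141/10489)·180000/141 = 641.2232
  East: (1769/14700)²·(1−224/1769)·211000/224 = 11.913959
  → Var(ȳ_str) = 658.11578.
Var(ȳ_srs) = (1 − 835/14700)·377900/835 = 426.86737.
deff = 658.11578 / 426.86737 = 1.5417.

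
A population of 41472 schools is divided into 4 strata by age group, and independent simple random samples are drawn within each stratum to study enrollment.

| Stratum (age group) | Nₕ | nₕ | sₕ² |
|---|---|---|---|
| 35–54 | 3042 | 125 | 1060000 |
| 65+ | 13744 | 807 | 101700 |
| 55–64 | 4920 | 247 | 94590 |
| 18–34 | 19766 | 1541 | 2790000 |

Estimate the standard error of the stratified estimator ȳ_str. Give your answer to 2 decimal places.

Var(ȳ_str) = Σₕ Wₕ²(1 − fₕ)sₕ²/nₕ with Wₕ = Nₕ/N, N = 41472.
35–54: Wₕ = 0.07335069; term = 0.07335069²·(1 − 0.04109139)·1060000/125 = 43.75035.
65+: Wₕ = 0.33140432; term = 0.33140432²·(1 − 0.05871653)·101700/807 = 13.028193.
55–64: Wₕ = 0.11863426; term = 0.11863426²·(1 − 0.05020325)·94590/247 = 5.1191658.
18–34: Wₕ = 0.47661073; term = 0.47661073²·(1 − 0.07796216)·2790000/1541 = 379.20839.
Sum = 441.1061.
SE = √(441.1061) = 21.00.

21.00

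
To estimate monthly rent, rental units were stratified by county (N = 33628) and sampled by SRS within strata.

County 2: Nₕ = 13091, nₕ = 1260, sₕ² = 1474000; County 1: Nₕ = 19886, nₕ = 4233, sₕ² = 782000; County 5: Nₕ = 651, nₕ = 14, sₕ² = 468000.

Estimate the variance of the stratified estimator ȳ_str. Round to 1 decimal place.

Var(ȳ_str) = Σₕ Wₕ²(1 − fₕ)sₕ²/nₕ with Wₕ = Nₕ/N, N = 33628.
County 2: Wₕ = 0.38928869; term = 0.38928869²·(1 − 0.09624933)·1474000/1260 = 160.22089.
County 1: Wₕ = 0.59135244; term = 0.59135244²·(1 − 0.21286332)·782000/4233 = 50.851226.
County 5: Wₕ = 0.01935887; term = 0.01935887²·(1 − 0.02150538)·468000/14 = 12.258467.
Sum = 223.33058.

223.3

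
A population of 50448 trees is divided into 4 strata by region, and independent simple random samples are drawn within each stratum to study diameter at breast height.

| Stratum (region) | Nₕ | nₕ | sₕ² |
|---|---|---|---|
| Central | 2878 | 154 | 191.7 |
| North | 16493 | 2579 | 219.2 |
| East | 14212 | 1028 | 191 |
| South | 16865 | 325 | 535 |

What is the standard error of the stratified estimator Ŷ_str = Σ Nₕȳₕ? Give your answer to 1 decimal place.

22875.0

Var(Ŷ_str) = Σₕ Nₕ²(1 − fₕ)sₕ²/nₕ.
Central: 2878²·(1 − 154/2878)·191.7/154 = 9.7588644 × 10^6.
North: 16493²·(1 − 2579/16493)·219.2/2579 = 1.9504771 × 10^7.
East: 14212²·(1 − 1028/14212)·191/1028 = 3.4813096 × 10^7.
South: 16865²·(1 − 325/16865)·535/325 = 4.5918984 × 10^8.
Sum = 5.2326657 × 10^8.
SE = √(5.2326657 × 10^8) = 22875.0.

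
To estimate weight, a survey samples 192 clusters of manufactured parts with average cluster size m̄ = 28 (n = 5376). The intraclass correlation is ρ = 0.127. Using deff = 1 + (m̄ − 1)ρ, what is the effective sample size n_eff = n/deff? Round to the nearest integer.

1214

deff = 1 + (28 − 1)·0.127 = 1 + 3.429 = 4.429.
n_eff = 5376 / 4.429 = 1214.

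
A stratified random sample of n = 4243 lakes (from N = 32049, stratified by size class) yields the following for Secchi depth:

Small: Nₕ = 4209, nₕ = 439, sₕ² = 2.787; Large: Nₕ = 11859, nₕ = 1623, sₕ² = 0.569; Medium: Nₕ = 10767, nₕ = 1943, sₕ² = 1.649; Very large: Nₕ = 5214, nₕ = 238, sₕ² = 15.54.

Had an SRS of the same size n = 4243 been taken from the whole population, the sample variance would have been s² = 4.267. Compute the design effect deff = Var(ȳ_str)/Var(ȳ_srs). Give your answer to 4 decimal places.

2.1401

Var(ȳ_str) = Σ Wₕ²(1−fₕ)sₕ²/nₕ with Wₕ = Nₕ/32049:
  Small: (4209/32049)²·(1−439/4209)·2.787/439 = 9.8076229 × 10^-5
  Large: (11859/32049)²·(1−1623/11859)·0.569/1623 = 4.143269 × 10^-5
  Medium: (10767/32049)²·(1−1943/10767)·1.649/1943 = 7.8501707 × 10^-5
  Very large: (5214/32049)²·(1−238/5214)·15.54/238 = 0.001649288
  → Var(ȳ_str) = 0.0018672986.
Var(ȳ_srs) = (1 − 4243/32049)·4.267/4243 = 8.725165 × 10^-4.
deff = 0.0018672986 / (8.725165 × 10^-4) = 2.1401.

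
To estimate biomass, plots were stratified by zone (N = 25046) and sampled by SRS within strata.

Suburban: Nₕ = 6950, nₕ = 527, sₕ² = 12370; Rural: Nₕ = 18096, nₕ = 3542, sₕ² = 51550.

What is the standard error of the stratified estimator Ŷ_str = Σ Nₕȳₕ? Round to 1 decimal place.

Var(Ŷ_str) = Σₕ Nₕ²(1 − fₕ)sₕ²/nₕ.
Suburban: 6950²·(1 − 527/6950)·12370/527 = 1.0478082 × 10^9.
Rural: 18096²·(1 − 3542/18096)·51550/3542 = 3.8330552 × 10^9.
Sum = 4.8808634 × 10^9.
SE = √(4.8808634 × 10^9) = 69863.2.

69863.2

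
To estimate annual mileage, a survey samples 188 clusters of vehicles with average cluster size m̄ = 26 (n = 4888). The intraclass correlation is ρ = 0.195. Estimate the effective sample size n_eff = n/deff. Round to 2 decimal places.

deff = 1 + (26 − 1)·0.195 = 1 + 4.875 = 5.875.
n_eff = 4888 / 5.875 = 832.00.

832.00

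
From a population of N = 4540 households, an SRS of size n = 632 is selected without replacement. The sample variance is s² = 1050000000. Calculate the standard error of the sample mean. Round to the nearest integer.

1196

Under SRS without replacement, Var(ȳ) = (1 − f)·s²/n with f = n/N = 632/4540 = 0.13920705.
Var(ȳ) = (1 − 0.13920705)·1050000000/632 = 0.86079295·1.6613924 × 10^6 = 1.4301149 × 10^6.
SE(ȳ) = √(1.4301149 × 10^6) = 1196.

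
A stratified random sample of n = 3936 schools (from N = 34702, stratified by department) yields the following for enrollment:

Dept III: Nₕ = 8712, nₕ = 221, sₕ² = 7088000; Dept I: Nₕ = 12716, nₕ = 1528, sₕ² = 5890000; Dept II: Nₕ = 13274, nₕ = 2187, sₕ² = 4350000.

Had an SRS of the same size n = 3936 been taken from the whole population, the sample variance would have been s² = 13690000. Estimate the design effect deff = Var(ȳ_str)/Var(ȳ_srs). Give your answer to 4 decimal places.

Var(ȳ_str) = Σ Wₕ²(1−fₕ)sₕ²/nₕ with Wₕ = Nₕ/34702:
  Dept III: (8712/34702)²·(1−221/8712)·7088000/221 = 1970.1493
  Dept I: (12716/34702)²·(1−1528/12716)·5890000/1528 = 455.39253
  Dept II: (13274/34702)²·(1−2187/13274)·4350000/2187 = 243.07893
  → Var(ȳ_str) = 2668.6208.
Var(ȳ_srs) = (1 − 3936/34702)·13690000/3936 = 3083.6486.
deff = 2668.6208 / 3083.6486 = 0.8654.

0.8654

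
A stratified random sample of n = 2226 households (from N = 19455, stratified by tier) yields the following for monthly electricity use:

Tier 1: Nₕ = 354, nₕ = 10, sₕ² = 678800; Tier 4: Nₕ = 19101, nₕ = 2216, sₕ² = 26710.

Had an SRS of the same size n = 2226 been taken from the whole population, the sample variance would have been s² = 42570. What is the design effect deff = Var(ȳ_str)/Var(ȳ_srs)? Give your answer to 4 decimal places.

1.8960

Var(ȳ_str) = Σ Wₕ²(1−fₕ)sₕ²/nₕ with Wₕ = Nₕ/19455:
  Tier 1: (354/19455)²·(1−10/354)·678800/10 = 21.839418
  Tier 4: (19101/19455)²·(1−2216/19101)·26710/2216 = 10.270671
  → Var(ȳ_str) = 32.110089.
Var(ȳ_srs) = (1 − 2226/19455)·42570/2226 = 16.935863.
deff = 32.110089 / 16.935863 = 1.8960.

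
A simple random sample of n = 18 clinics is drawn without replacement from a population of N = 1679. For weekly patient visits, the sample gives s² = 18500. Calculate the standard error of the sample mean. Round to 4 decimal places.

Under SRS without replacement, Var(ȳ) = (1 − f)·s²/n with f = n/N = 18/1679 = 0.01072067.
Var(ȳ) = (1 − 0.01072067)·18500/18 = 0.98927933·1027.7778 = 1016.7593.
SE(ȳ) = √(1016.7593) = 31.8867.

31.8867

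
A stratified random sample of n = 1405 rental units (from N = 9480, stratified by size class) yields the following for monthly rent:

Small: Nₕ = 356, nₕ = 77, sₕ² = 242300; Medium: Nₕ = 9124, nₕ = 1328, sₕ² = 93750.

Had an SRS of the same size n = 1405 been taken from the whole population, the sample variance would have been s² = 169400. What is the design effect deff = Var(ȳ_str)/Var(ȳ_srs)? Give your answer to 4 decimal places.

Var(ȳ_str) = Σ Wₕ²(1−fₕ)sₕ²/nₕ with Wₕ = Nₕ/9480:
  Small: (356/9480)²·(1−77/356)·242300/77 = 3.4777649
  Medium: (9124/9480)²·(1−1328/9124)·93750/1328 = 55.874498
  → Var(ȳ_str) = 59.352263.
Var(ȳ_srs) = (1 − 1405/9480)·169400/1405 = 102.7002.
deff = 59.352263 / 102.7002 = 0.5779.

0.5779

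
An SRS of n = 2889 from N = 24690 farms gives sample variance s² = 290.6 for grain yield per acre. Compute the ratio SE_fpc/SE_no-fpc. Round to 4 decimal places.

f = n/N = 2889/24690 = 0.11701094.
SE_no-fpc = √(s²/n) = 0.3171568; SE_fpc = √((1−f)s²/n) = 0.29802431.
Ratio = √(1−f) = 0.93967498.

0.9397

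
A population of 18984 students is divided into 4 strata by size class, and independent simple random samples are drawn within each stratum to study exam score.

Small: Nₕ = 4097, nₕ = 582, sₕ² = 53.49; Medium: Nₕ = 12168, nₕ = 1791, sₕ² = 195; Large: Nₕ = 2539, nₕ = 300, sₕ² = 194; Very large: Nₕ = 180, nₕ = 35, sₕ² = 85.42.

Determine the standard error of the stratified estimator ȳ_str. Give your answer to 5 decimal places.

Var(ȳ_str) = Σₕ Wₕ²(1 − fₕ)sₕ²/nₕ with Wₕ = Nₕ/N, N = 18984.
Small: Wₕ = 0.21581332; term = 0.21581332²·(1 − 0.14205516)·53.49/582 = 0.0036725309.
Medium: Wₕ = 0.64096081; term = 0.64096081²·(1 − 0.14718935)·195/1791 = 0.038146491.
Large: Wₕ = 0.13374421; term = 0.13374421²·(1 − 0.11815675)·194/300 = 0.010200508.
Very large: Wₕ = 0.00948167; term = 0.00948167²·(1 − 0.19444444)·85.42/35 = 1.7674884 × 10^-4.
Sum = 0.052196279.
SE = √(0.052196279) = 0.22847.

0.22847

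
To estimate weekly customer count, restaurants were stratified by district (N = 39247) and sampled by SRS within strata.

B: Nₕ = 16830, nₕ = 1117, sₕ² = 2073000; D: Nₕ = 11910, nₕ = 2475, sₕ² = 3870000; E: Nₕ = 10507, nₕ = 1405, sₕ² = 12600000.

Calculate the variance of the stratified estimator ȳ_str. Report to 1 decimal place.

Var(ȳ_str) = Σₕ Wₕ²(1 − fₕ)sₕ²/nₕ with Wₕ = Nₕ/N, N = 39247.
B: Wₕ = 0.42882259; term = 0.42882259²·(1 − 0.06636958)·2073000/1117 = 318.62249.
D: Wₕ = 0.30346269; term = 0.30346269²·(1 − 0.20780856)·3870000/2475 = 114.07133.
E: Wₕ = 0.26771473; term = 0.26771473²·(1 − 0.13372038)·12600000/1405 = 556.79696.
Sum = 989.49078.

989.5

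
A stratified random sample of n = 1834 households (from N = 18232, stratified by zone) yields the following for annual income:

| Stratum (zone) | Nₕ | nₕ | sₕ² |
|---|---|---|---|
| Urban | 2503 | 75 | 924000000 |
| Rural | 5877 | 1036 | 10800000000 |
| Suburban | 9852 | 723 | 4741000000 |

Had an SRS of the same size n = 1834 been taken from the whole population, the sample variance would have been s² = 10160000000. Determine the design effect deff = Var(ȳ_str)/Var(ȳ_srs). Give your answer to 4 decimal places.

Var(ȳ_str) = Σ Wₕ²(1−fₕ)sₕ²/nₕ with Wₕ = Nₕ/18232:
  Urban: (2503/18232)²·(1−75/2503)·924000000/75 = 225243.16
  Rural: (5877/18232)²·(1−1036/5877)·10800000000/1036 = 892249.16
  Suburban: (9852/18232)²·(1−723/9852)·4741000000/723 = 1.774233 × 10^6
  → Var(ȳ_str) = 2.8917253 × 10^6.
Var(ȳ_srs) = (1 − 1834/18232)·10160000000/1834 = 4.9825418 × 10^6.
deff = (2.8917253 × 10^6) / (4.9825418 × 10^6) = 0.5804.

0.5804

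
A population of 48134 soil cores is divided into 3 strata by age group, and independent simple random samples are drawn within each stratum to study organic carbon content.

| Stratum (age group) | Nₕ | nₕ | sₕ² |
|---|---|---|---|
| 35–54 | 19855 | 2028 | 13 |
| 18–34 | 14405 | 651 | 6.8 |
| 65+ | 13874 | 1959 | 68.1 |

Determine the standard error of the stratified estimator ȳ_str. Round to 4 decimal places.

Var(ȳ_str) = Σₕ Wₕ²(1 − fₕ)sₕ²/nₕ with Wₕ = Nₕ/N, N = 48134.
35–54: Wₕ = 0.41249429; term = 0.41249429²·(1 − 0.10214052)·13/2028 = 9.7930878 × 10^-4.
18–34: Wₕ = 0.29926871; term = 0.29926871²·(1 − 0.04519264)·6.8/651 = 8.9323617 × 10^-4.
65+: Wₕ = 0.28823701; term = 0.28823701²·(1 − 0.14119937)·68.1/1959 = 0.0024803017.
Sum = 0.0043528467.
SE = √(0.0043528467) = 0.0660.

0.0660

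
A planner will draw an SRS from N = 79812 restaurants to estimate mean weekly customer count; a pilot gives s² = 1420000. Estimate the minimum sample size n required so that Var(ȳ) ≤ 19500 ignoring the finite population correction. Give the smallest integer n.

Without fpc, n₀ = s²/D = 1420000/19500 = 72.8205.
Rounding up, n = 73.

73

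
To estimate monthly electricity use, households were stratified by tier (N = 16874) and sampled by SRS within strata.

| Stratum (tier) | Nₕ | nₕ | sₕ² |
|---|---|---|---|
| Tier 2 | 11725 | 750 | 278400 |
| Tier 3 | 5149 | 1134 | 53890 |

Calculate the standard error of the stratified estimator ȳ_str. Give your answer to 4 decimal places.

Var(ȳ_str) = Σₕ Wₕ²(1 − fₕ)sₕ²/nₕ with Wₕ = Nₕ/N, N = 16874.
Tier 2: Wₕ = 0.69485599; term = 0.69485599²·(1 − 0.06396588)·278400/750 = 167.76032.
Tier 3: Wₕ = 0.30514401; term = 0.30514401²·(1 − 0.22023694)·53890/1134 = 3.4503844.
Sum = 171.2107.
SE = √(171.2107) = 13.0848.

13.0848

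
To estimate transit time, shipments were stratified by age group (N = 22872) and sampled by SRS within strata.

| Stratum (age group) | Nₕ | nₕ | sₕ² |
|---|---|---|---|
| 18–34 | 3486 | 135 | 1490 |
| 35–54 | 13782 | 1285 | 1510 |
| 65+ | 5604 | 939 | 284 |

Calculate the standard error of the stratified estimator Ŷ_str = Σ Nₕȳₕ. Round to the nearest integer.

Var(Ŷ_str) = Σₕ Nₕ²(1 − fₕ)sₕ²/nₕ.
18–34: 3486²·(1 − 135/3486)·1490/135 = 1.289301 × 10^8.
35–54: 13782²·(1 − 1285/13782)·1510/1285 = 2.023913 × 10^8.
65+: 5604²·(1 − 939/5604)·284/939 = 7.9068322 × 10^6.
Sum = 3.3922823 × 10^8.
SE = √(3.3922823 × 10^8) = 18418.

18418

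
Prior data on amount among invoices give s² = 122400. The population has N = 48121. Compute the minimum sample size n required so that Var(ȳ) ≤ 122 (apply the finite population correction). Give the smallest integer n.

Without fpc, n₀ = s²/D = 122400/122 = 1003.2787.
With fpc, (1 − n/N)·s²/n ≤ D requires n ≥ n₀/(1 + n₀/N) = 1003.2787/(1 + 1003.2787/48121) = 982.7885.
Rounding up, n = 983.

983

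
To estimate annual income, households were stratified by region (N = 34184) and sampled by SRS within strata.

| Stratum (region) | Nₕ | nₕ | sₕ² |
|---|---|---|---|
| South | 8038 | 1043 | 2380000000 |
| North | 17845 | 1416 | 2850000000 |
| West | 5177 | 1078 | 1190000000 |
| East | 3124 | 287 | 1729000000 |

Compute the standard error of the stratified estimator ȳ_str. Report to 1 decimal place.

Var(ȳ_str) = Σₕ Wₕ²(1 − fₕ)sₕ²/nₕ with Wₕ = Nₕ/N, N = 34184.
South: Wₕ = 0.23513925; term = 0.23513925²·(1 − 0.12975865)·2380000000/1043 = 109795.01.
North: Wₕ = 0.52202785; term = 0.52202785²·(1 − 0.07934996)·2850000000/1416 = 504967.62.
West: Wₕ = 0.15144512; term = 0.15144512²·(1 − 0.20822870)·1190000000/1078 = 20046.498.
East: Wₕ = 0.09138778; term = 0.09138778²·(1 − 0.09186940)·1729000000/287 = 45691.74.
Sum = 680500.87.
SE = √(680500.87) = 824.9.

824.9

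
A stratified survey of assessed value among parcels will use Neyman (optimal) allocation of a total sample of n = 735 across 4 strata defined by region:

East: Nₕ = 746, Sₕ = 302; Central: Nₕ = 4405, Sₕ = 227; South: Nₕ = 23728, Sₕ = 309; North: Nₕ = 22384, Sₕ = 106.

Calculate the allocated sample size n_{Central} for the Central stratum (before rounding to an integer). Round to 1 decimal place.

Neyman allocation: nₕ = n·NₕSₕ / Σⱼ NⱼSⱼ.
Σ NⱼSⱼ = 746·302 + 4405·227 + 23728·309 + 22384·106 = 1.0929883 × 10^7.
n_{Central} = 735·4405·227 / (1.0929883 × 10^7) = 67.2.

67.2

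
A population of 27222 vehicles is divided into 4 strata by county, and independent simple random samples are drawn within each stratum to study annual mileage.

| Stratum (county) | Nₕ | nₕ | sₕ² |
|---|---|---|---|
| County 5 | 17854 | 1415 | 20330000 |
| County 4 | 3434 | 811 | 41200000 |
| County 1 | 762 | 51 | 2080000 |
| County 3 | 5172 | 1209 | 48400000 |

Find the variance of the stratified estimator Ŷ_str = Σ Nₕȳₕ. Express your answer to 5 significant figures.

5.5171 × 10^12

Var(Ŷ_str) = Σₕ Nₕ²(1 − fₕ)sₕ²/nₕ.
County 5: 17854²·(1 − 1415/17854)·20330000/1415 = 4.216886 × 10^12.
County 4: 3434²·(1 − 811/3434)·41200000/811 = 4.5758833 × 10^11.
County 1: 762²·(1 − 51/762)·2080000/51 = 2.2096207 × 10^10.
County 3: 5172²·(1 − 1209/5172)·48400000/1209 = 8.2054358 × 10^11.
Sum = 5.5171141 × 10^12.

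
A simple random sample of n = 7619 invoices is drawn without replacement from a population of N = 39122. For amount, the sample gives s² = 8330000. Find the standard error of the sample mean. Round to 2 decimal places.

Under SRS without replacement, Var(ȳ) = (1 − f)·s²/n with f = n/N = 7619/39122 = 0.19474976.
Var(ȳ) = (1 − 0.19474976)·8330000/7619 = 0.80525024·1093.3193 = 880.39566.
SE(ȳ) = √(880.39566) = 29.67.

29.67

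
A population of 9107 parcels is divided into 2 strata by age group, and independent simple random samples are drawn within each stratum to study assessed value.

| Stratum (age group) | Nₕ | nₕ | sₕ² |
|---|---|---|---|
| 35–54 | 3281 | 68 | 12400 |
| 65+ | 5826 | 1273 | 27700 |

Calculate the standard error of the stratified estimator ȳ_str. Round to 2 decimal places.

5.49

Var(ȳ_str) = Σₕ Wₕ²(1 − fₕ)sₕ²/nₕ with Wₕ = Nₕ/N, N = 9107.
35–54: Wₕ = 0.36027232; term = 0.36027232²·(1 − 0.02072539)·12400/68 = 23.178165.
65+: Wₕ = 0.63972768; term = 0.63972768²·(1 − 0.21850326)·27700/1273 = 6.9593523.
Sum = 30.137517.
SE = √(30.137517) = 5.49.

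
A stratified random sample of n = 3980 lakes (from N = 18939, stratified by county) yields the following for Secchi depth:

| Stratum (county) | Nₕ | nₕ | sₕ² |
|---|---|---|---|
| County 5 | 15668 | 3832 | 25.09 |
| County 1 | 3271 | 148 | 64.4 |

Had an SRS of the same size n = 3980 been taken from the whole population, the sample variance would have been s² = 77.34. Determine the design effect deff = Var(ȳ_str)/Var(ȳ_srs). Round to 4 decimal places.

1.0280

Var(ȳ_str) = Σ Wₕ²(1−fₕ)sₕ²/nₕ with Wₕ = Nₕ/18939:
  County 5: (15668/18939)²·(1−3832/15668)·25.09/3832 = 0.0033851631
  County 1: (3271/18939)²·(1−148/3271)·64.4/148 = 0.012392605
  → Var(ȳ_str) = 0.015777768.
Var(ȳ_srs) = (1 − 3980/18939)·77.34/3980 = 0.015348524.
deff = 0.015777768 / 0.015348524 = 1.0280.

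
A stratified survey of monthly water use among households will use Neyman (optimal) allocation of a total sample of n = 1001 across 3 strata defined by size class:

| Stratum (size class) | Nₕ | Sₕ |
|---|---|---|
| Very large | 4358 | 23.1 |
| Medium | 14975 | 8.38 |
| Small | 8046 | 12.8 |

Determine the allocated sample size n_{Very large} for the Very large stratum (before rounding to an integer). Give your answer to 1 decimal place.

306.2

Neyman allocation: nₕ = n·NₕSₕ / Σⱼ NⱼSⱼ.
Σ NⱼSⱼ = 4358·23.1 + 14975·8.38 + 8046·12.8 = 329149.1.
n_{Very large} = 1001·4358·23.1 / 329149.1 = 306.2.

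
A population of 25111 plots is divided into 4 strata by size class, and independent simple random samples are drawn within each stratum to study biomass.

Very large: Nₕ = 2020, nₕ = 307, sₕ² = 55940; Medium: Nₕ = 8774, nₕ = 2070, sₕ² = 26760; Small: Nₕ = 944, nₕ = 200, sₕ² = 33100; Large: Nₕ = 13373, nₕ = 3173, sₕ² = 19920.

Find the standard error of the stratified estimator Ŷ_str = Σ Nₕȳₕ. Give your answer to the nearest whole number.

48616

Var(Ŷ_str) = Σₕ Nₕ²(1 − fₕ)sₕ²/nₕ.
Very large: 2020²·(1 − 307/2020)·55940/307 = 6.3051122 × 10^8.
Medium: 8774²·(1 − 2070/8774)·26760/2070 = 7.6040926 × 10^8.
Small: 944²·(1 − 200/944)·33100/200 = 1.1623661 × 10^8.
Large: 13373²·(1 − 3173/13373)·19920/3173 = 8.5634404 × 10^8.
Sum = 2.3635011 × 10^9.
SE = √(2.3635011 × 10^9) = 48616.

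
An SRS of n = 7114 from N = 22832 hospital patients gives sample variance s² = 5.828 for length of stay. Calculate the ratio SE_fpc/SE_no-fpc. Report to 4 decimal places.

f = n/N = 7114/22832 = 0.31158024.
SE_no-fpc = √(s²/n) = 0.028622189; SE_fpc = √((1−f)s²/n) = 0.023748135.
Ratio = √(1−f) = 0.82971065.

0.8297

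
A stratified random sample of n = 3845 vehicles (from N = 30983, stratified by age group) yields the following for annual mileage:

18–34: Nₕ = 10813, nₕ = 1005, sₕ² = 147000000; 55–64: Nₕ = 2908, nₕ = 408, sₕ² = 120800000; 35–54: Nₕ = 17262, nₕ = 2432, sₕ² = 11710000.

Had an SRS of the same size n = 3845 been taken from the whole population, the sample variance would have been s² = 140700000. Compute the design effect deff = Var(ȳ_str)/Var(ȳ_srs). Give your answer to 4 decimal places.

0.6142

Var(ȳ_str) = Σ Wₕ²(1−fₕ)sₕ²/nₕ with Wₕ = Nₕ/30983:
  18–34: (10813/30983)²·(1−1005/10813)·147000000/1005 = 16159.615
  55–64: (2908/30983)²·(1−408/2908)·120800000/408 = 2242.3027
  35–54: (17262/30983)²·(1−2432/17262)·11710000/2432 = 1284.0403
  → Var(ȳ_str) = 19685.958.
Var(ȳ_srs) = (1 − 3845/30983)·140700000/3845 = 32051.778.
deff = 19685.958 / 32051.778 = 0.6142.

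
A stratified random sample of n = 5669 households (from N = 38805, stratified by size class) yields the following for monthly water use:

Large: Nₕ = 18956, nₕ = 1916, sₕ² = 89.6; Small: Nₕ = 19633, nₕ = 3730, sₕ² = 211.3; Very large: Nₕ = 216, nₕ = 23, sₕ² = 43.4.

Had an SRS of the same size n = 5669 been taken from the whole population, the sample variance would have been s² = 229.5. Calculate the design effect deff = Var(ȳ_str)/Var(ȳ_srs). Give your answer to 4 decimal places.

Var(ȳ_str) = Σ Wₕ²(1−fₕ)sₕ²/nₕ with Wₕ = Nₕ/38805:
  Large: (18956/38805)²·(1−1916/18956)·89.6/1916 = 0.010031212
  Small: (19633/38805)²·(1−3730/19633)·211.3/3730 = 0.011745757
  Very large: (216/38805)²·(1−23/216)·43.4/23 = 5.2239328 × 10^-5
  → Var(ȳ_str) = 0.021829208.
Var(ȳ_srs) = (1 − 5669/38805)·229.5/5669 = 0.034569144.
deff = 0.021829208 / 0.034569144 = 0.6315.

0.6315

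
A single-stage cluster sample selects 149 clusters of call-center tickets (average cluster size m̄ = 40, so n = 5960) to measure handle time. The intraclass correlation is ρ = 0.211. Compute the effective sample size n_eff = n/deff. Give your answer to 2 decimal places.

deff = 1 + (40 − 1)·0.211 = 1 + 8.229 = 9.229.
n_eff = 5960 / 9.229 = 645.79.

645.79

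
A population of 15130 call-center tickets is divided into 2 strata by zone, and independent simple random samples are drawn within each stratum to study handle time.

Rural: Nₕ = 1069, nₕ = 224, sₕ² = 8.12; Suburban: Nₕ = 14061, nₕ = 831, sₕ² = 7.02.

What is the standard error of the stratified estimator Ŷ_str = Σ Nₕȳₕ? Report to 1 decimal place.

1266.6

Var(Ŷ_str) = Σₕ Nₕ²(1 − fₕ)sₕ²/nₕ.
Rural: 1069²·(1 − 224/1069)·8.12/224 = 32744.806.
Suburban: 14061²·(1 − 831/14061)·7.02/831 = 1.5714919 × 10^6.
Sum = 1.6042367 × 10^6.
SE = √(1.6042367 × 10^6) = 1266.6.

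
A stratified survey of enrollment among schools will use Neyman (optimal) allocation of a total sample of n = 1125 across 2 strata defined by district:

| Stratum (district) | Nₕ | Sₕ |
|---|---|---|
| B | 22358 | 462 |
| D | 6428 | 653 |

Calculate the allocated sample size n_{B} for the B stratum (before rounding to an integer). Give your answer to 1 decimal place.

Neyman allocation: nₕ = n·NₕSₕ / Σⱼ NⱼSⱼ.
Σ NⱼSⱼ = 22358·462 + 6428·653 = 1.452688 × 10^7.
n_{B} = 1125·22358·462 / (1.452688 × 10^7) = 799.9.

799.9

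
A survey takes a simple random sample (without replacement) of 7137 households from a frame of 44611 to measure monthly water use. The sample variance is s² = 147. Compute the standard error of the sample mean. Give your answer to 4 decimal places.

0.1315

Under SRS without replacement, Var(ȳ) = (1 − f)·s²/n with f = n/N = 7137/44611 = 0.15998296.
Var(ȳ) = (1 − 0.15998296)·147/7137 = 0.84001704·0.020596889 = 0.017301738.
SE(ȳ) = √(0.017301738) = 0.1315.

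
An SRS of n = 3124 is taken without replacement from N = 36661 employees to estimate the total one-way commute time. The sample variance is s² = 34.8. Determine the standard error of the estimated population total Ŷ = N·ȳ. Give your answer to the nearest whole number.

3701

Var(Ŷ) = N²·Var(ȳ) = N²·(1 − n/N)·s²/n.
f = 3124/36661 = 0.08521317; Var(ȳ) = 0.91478683·34.8/3124 = 0.010190327.
Var(Ŷ) = 36661² · 0.010190327 = 1.3696094 × 10^7.
SE(Ŷ) = √(1.3696094 × 10^7) = 3701.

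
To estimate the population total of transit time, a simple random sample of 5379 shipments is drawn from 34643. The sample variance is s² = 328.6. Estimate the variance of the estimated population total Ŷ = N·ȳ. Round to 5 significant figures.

6.1932 × 10^7

Var(Ŷ) = N²·Var(ȳ) = N²·(1 − n/N)·s²/n.
f = 5379/34643 = 0.15526946; Var(ȳ) = 0.84473054·328.6/5379 = 0.0516041.
Var(Ŷ) = 34643² · 0.0516041 = 6.1932013 × 10^7.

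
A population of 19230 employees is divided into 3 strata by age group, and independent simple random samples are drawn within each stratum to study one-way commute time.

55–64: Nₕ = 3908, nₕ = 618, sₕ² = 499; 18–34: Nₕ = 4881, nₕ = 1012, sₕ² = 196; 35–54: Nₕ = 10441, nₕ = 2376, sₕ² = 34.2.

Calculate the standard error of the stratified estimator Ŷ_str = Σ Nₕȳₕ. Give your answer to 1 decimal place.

Var(Ŷ_str) = Σₕ Nₕ²(1 − fₕ)sₕ²/nₕ.
55–64: 3908²·(1 − 618/3908)·499/618 = 1.0381558 × 10^7.
18–34: 4881²·(1 − 1012/4881)·196/1012 = 3.6574896 × 10^6.
35–54: 10441²·(1 − 2376/10441)·34.2/2376 = 1.2120656 × 10^6.
Sum = 1.5251113 × 10^7.
SE = √(1.5251113 × 10^7) = 3905.3.

3905.3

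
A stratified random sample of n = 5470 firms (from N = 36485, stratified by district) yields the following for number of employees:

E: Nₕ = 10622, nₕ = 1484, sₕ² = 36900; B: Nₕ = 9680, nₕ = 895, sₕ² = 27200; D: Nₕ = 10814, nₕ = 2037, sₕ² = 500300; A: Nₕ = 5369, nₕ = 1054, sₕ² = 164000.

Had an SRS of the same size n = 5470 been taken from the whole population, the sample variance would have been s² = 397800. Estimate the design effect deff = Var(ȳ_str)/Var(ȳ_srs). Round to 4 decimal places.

Var(ȳ_str) = Σ Wₕ²(1−fₕ)sₕ²/nₕ with Wₕ = Nₕ/36485:
  E: (10622/36485)²·(1−1484/10622)·36900/1484 = 1.8130977
  B: (9680/36485)²·(1−895/9680)·27200/895 = 1.9414861
  D: (10814/36485)²·(1−2037/10814)·500300/2037 = 17.512302
  A: (5369/36485)²·(1−1054/5369)·164000/1054 = 2.7080005
  → Var(ȳ_str) = 23.974886.
Var(ȳ_srs) = (1 − 5470/36485)·397800/5470 = 61.820838.
deff = 23.974886 / 61.820838 = 0.3878.

0.3878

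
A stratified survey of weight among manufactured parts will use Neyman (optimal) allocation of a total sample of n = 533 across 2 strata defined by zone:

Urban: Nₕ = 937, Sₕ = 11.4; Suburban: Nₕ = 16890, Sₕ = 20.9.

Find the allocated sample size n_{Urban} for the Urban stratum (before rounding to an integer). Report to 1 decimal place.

Neyman allocation: nₕ = n·NₕSₕ / Σⱼ NⱼSⱼ.
Σ NⱼSⱼ = 937·11.4 + 16890·20.9 = 363682.8.
n_{Urban} = 533·937·11.4 / 363682.8 = 15.7.

15.7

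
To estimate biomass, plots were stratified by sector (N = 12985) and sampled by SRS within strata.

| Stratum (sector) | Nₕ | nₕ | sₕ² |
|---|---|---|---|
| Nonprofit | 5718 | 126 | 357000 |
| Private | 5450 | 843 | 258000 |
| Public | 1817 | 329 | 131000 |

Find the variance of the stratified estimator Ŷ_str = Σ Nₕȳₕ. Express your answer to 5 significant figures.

Var(Ŷ_str) = Σₕ Nₕ²(1 − fₕ)sₕ²/nₕ.
Nonprofit: 5718²·(1 − 126/5718)·357000/126 = 9.0595992 × 10^10.
Private: 5450²·(1 − 843/5450)·258000/843 = 7.6843448 × 10^9.
Public: 1817²·(1 − 329/1817)·131000/329 = 1.0765476 × 10^9.
Sum = 9.9356884 × 10^10.

9.9357 × 10^10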